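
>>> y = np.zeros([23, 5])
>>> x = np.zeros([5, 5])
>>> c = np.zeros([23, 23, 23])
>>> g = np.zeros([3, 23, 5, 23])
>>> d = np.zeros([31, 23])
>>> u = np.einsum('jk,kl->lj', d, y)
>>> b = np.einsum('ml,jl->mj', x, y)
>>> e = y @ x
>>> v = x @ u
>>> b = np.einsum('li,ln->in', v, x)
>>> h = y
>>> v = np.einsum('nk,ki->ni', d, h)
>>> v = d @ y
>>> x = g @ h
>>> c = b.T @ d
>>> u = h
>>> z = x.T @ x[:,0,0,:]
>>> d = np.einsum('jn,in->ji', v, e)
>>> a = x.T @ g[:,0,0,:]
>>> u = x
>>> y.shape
(23, 5)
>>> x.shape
(3, 23, 5, 5)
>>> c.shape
(5, 23)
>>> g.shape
(3, 23, 5, 23)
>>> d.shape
(31, 23)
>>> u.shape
(3, 23, 5, 5)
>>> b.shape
(31, 5)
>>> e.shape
(23, 5)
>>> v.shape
(31, 5)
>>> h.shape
(23, 5)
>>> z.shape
(5, 5, 23, 5)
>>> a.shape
(5, 5, 23, 23)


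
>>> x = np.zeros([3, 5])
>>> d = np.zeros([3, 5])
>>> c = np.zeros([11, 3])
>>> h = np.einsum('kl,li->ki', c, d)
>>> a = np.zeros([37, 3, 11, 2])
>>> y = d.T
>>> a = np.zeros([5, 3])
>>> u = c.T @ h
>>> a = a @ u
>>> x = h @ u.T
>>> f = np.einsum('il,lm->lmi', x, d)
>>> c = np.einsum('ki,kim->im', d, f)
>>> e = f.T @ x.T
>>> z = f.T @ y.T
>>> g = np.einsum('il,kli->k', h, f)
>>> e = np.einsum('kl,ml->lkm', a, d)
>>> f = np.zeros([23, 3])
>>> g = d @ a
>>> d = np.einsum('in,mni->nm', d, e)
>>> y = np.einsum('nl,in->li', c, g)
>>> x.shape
(11, 3)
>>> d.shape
(5, 5)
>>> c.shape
(5, 11)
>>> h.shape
(11, 5)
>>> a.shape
(5, 5)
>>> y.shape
(11, 3)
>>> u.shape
(3, 5)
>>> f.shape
(23, 3)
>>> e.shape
(5, 5, 3)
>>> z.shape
(11, 5, 5)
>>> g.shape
(3, 5)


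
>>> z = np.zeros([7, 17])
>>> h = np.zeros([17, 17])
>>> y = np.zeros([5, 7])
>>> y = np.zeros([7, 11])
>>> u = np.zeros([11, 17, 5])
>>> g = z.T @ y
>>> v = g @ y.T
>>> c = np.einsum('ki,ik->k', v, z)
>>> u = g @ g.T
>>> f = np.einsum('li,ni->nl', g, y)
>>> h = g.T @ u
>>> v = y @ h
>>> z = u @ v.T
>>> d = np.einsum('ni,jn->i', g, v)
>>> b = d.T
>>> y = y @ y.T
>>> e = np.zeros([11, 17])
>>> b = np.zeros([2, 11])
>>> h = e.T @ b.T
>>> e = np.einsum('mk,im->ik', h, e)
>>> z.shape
(17, 7)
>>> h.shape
(17, 2)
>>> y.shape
(7, 7)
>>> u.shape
(17, 17)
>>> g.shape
(17, 11)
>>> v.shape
(7, 17)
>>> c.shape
(17,)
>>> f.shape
(7, 17)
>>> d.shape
(11,)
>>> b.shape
(2, 11)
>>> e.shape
(11, 2)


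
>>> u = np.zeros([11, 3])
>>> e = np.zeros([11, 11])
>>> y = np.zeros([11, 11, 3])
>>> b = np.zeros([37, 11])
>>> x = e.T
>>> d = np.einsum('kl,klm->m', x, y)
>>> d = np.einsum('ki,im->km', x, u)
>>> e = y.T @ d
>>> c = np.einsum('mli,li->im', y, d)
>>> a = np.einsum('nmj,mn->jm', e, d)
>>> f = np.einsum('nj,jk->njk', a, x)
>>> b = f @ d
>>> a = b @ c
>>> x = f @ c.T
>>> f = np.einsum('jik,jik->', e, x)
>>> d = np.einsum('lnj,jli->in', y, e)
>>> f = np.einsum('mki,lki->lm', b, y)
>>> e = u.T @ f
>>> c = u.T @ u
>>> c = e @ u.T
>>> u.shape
(11, 3)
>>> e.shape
(3, 3)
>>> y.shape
(11, 11, 3)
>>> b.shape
(3, 11, 3)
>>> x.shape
(3, 11, 3)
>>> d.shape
(3, 11)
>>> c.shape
(3, 11)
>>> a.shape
(3, 11, 11)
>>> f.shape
(11, 3)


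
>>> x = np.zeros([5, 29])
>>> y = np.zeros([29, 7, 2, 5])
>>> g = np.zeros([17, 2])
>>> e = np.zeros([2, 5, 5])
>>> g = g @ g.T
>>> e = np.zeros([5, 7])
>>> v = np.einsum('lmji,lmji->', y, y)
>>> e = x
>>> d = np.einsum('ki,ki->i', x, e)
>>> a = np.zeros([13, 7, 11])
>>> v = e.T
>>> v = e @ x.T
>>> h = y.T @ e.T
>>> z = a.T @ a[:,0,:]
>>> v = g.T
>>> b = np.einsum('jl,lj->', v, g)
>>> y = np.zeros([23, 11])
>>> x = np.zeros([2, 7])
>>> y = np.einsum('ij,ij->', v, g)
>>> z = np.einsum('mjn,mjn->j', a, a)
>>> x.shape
(2, 7)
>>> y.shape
()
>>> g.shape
(17, 17)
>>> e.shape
(5, 29)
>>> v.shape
(17, 17)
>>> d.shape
(29,)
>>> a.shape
(13, 7, 11)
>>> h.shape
(5, 2, 7, 5)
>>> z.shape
(7,)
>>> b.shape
()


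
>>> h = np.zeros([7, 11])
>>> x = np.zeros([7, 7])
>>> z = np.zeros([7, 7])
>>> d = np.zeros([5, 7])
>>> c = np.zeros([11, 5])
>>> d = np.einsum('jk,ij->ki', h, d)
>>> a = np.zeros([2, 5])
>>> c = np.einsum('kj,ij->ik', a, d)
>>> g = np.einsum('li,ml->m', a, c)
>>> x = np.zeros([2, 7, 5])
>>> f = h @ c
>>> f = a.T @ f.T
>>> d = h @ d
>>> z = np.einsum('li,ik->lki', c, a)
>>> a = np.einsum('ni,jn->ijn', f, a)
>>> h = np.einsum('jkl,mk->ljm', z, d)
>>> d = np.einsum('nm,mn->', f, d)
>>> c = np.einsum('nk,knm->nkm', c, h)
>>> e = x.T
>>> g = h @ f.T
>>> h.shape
(2, 11, 7)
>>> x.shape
(2, 7, 5)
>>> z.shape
(11, 5, 2)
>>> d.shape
()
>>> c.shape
(11, 2, 7)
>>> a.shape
(7, 2, 5)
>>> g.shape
(2, 11, 5)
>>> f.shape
(5, 7)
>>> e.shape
(5, 7, 2)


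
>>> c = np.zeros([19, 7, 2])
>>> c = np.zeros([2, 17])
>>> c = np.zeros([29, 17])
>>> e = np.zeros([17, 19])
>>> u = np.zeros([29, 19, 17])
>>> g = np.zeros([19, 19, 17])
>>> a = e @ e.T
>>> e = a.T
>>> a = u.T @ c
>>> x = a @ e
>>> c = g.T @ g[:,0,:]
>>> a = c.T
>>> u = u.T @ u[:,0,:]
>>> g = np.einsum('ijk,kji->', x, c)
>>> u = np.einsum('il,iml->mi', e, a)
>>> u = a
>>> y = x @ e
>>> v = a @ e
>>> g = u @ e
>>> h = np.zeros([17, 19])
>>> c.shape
(17, 19, 17)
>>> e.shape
(17, 17)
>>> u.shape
(17, 19, 17)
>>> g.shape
(17, 19, 17)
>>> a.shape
(17, 19, 17)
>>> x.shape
(17, 19, 17)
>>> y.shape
(17, 19, 17)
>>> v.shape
(17, 19, 17)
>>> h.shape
(17, 19)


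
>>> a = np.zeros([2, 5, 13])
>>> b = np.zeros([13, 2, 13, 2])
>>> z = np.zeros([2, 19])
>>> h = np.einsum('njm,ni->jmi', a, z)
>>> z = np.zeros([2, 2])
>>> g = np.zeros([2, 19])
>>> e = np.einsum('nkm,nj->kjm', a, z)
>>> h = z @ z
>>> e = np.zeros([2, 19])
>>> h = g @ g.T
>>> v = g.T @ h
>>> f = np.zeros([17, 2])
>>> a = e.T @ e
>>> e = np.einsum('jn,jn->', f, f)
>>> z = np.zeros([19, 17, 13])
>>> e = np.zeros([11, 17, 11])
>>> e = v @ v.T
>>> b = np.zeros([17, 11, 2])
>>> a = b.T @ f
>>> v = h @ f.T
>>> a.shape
(2, 11, 2)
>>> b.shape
(17, 11, 2)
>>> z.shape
(19, 17, 13)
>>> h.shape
(2, 2)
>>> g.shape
(2, 19)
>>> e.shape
(19, 19)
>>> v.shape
(2, 17)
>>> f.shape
(17, 2)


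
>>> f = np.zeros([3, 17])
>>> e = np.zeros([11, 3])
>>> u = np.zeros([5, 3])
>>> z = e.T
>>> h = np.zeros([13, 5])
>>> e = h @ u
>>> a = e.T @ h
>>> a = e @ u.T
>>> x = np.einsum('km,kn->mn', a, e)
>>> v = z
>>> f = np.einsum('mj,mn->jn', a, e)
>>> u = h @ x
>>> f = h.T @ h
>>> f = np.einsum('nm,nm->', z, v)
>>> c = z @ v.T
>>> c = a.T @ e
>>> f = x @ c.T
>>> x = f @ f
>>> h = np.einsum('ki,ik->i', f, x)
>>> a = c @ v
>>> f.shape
(5, 5)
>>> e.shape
(13, 3)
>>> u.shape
(13, 3)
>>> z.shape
(3, 11)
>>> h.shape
(5,)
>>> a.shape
(5, 11)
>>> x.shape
(5, 5)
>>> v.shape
(3, 11)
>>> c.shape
(5, 3)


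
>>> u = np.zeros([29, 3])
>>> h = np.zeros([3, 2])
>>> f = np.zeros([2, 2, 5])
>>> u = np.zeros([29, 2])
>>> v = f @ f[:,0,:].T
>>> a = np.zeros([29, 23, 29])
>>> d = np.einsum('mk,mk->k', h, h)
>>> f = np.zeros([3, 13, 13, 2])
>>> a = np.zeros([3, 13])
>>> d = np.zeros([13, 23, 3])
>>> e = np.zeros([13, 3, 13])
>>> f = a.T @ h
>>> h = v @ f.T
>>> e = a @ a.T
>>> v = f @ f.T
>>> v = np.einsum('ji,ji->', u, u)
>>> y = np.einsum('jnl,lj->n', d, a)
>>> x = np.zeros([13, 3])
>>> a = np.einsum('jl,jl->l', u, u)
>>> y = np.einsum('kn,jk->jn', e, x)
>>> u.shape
(29, 2)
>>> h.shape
(2, 2, 13)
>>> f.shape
(13, 2)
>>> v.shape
()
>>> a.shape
(2,)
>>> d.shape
(13, 23, 3)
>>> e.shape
(3, 3)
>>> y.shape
(13, 3)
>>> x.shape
(13, 3)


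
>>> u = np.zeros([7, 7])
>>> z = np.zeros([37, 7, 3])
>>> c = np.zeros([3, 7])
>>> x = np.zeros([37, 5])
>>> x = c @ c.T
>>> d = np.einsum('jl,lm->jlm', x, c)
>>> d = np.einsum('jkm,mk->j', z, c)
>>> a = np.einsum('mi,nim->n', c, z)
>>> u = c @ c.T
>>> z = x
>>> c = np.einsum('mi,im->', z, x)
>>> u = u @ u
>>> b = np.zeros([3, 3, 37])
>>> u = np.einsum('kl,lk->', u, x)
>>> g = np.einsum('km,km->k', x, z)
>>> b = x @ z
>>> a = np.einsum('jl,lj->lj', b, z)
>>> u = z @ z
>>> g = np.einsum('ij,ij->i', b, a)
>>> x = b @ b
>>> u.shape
(3, 3)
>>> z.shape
(3, 3)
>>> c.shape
()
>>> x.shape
(3, 3)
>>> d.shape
(37,)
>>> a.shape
(3, 3)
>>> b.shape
(3, 3)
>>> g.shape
(3,)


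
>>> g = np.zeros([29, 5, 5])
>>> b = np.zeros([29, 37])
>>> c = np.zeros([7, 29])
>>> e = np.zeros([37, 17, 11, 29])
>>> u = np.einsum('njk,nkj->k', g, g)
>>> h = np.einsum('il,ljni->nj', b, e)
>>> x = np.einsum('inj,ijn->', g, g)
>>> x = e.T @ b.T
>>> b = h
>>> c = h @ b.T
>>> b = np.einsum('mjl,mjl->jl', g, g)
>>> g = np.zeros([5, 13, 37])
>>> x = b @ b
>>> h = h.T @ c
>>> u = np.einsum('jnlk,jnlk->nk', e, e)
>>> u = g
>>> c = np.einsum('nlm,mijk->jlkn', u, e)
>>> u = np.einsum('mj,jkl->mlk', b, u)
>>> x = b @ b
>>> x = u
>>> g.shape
(5, 13, 37)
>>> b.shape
(5, 5)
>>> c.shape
(11, 13, 29, 5)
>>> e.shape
(37, 17, 11, 29)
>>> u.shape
(5, 37, 13)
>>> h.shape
(17, 11)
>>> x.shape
(5, 37, 13)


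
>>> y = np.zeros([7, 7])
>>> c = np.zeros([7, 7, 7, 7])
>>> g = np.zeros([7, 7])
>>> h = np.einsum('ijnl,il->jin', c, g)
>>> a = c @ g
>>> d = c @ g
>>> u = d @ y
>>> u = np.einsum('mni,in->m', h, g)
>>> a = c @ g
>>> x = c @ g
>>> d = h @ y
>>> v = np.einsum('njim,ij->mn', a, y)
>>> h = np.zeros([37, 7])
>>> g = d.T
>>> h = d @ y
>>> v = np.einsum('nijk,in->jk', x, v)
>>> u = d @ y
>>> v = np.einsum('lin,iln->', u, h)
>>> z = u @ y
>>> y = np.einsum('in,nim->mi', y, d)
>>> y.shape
(7, 7)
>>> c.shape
(7, 7, 7, 7)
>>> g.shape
(7, 7, 7)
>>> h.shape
(7, 7, 7)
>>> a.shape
(7, 7, 7, 7)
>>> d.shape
(7, 7, 7)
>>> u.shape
(7, 7, 7)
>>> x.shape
(7, 7, 7, 7)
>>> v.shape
()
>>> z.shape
(7, 7, 7)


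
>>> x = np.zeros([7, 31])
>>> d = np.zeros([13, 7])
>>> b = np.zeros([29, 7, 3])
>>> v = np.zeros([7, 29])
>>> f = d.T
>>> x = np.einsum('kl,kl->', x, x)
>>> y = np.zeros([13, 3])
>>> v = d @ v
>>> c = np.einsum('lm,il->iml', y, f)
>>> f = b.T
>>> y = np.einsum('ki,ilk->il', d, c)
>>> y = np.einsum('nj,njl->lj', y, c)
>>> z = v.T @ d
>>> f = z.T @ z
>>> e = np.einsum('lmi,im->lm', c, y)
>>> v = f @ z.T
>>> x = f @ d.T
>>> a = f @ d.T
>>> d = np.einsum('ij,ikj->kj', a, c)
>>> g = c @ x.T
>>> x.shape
(7, 13)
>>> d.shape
(3, 13)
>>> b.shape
(29, 7, 3)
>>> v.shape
(7, 29)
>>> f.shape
(7, 7)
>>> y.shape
(13, 3)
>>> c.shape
(7, 3, 13)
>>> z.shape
(29, 7)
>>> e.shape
(7, 3)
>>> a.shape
(7, 13)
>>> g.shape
(7, 3, 7)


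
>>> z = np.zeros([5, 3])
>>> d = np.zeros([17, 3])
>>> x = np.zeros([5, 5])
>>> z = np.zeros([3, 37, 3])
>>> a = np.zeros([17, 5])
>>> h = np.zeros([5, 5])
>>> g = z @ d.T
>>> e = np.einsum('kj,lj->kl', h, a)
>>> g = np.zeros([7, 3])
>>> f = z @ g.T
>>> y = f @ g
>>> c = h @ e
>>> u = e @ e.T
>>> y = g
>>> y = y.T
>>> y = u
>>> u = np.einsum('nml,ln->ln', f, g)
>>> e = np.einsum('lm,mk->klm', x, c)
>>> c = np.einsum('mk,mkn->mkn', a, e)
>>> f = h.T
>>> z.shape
(3, 37, 3)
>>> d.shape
(17, 3)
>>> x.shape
(5, 5)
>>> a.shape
(17, 5)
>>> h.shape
(5, 5)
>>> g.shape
(7, 3)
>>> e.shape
(17, 5, 5)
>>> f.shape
(5, 5)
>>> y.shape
(5, 5)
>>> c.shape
(17, 5, 5)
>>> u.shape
(7, 3)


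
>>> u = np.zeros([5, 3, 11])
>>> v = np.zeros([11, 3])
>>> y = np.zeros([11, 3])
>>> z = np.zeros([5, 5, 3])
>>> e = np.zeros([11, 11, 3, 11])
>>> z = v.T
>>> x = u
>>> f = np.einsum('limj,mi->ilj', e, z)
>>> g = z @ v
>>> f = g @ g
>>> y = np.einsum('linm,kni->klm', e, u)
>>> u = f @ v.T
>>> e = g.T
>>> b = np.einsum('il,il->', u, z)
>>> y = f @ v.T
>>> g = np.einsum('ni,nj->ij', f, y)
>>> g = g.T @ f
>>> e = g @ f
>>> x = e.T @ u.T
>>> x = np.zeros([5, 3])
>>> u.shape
(3, 11)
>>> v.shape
(11, 3)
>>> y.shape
(3, 11)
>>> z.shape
(3, 11)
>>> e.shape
(11, 3)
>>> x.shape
(5, 3)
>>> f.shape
(3, 3)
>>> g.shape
(11, 3)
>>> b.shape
()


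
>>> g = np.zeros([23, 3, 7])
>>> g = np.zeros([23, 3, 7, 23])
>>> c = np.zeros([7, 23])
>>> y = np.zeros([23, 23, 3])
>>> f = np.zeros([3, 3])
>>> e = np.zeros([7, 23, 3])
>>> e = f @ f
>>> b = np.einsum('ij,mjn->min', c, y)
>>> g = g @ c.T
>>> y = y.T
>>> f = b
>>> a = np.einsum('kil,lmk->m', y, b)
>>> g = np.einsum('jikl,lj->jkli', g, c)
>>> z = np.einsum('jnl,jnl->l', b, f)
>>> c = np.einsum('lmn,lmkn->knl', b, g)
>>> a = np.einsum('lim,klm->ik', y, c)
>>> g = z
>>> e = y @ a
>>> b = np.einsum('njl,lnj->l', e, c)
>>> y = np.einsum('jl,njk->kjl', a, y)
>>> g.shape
(3,)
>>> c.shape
(7, 3, 23)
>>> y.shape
(23, 23, 7)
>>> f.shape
(23, 7, 3)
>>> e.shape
(3, 23, 7)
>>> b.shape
(7,)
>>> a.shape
(23, 7)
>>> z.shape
(3,)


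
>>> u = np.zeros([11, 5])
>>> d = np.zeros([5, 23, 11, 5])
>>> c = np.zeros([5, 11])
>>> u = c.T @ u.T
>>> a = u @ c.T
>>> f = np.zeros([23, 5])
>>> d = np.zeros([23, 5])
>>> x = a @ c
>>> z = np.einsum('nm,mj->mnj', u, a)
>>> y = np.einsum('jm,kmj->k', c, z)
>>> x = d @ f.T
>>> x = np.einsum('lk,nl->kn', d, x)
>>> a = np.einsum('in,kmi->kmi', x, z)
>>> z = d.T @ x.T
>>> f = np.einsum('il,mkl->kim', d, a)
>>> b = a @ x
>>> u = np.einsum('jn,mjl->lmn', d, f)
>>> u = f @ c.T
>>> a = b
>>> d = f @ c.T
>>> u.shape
(11, 23, 5)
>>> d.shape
(11, 23, 5)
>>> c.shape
(5, 11)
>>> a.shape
(11, 11, 23)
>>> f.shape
(11, 23, 11)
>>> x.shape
(5, 23)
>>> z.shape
(5, 5)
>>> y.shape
(11,)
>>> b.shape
(11, 11, 23)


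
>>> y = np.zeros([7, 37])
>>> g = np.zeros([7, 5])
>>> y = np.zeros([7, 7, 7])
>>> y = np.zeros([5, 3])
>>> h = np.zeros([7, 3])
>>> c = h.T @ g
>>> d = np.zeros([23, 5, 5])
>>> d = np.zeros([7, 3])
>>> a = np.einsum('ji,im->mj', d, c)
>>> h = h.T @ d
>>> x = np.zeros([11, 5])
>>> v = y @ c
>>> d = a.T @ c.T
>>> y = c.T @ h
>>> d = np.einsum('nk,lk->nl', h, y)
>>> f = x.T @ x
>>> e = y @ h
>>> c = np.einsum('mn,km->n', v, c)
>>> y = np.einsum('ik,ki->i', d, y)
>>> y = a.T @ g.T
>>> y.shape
(7, 7)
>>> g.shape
(7, 5)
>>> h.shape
(3, 3)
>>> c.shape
(5,)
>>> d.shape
(3, 5)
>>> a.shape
(5, 7)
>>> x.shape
(11, 5)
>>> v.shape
(5, 5)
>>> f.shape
(5, 5)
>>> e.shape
(5, 3)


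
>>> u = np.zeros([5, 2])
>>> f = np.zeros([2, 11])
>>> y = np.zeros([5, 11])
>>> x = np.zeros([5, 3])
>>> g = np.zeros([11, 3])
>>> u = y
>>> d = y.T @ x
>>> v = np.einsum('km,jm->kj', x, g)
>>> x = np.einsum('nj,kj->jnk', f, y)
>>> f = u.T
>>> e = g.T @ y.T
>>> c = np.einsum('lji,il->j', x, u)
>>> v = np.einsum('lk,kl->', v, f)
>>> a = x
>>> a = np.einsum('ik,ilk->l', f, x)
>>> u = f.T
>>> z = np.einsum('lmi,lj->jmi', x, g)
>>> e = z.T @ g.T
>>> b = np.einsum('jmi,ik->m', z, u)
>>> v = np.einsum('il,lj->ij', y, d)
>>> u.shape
(5, 11)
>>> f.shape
(11, 5)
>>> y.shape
(5, 11)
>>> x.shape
(11, 2, 5)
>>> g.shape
(11, 3)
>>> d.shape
(11, 3)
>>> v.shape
(5, 3)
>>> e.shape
(5, 2, 11)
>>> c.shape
(2,)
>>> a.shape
(2,)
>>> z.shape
(3, 2, 5)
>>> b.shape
(2,)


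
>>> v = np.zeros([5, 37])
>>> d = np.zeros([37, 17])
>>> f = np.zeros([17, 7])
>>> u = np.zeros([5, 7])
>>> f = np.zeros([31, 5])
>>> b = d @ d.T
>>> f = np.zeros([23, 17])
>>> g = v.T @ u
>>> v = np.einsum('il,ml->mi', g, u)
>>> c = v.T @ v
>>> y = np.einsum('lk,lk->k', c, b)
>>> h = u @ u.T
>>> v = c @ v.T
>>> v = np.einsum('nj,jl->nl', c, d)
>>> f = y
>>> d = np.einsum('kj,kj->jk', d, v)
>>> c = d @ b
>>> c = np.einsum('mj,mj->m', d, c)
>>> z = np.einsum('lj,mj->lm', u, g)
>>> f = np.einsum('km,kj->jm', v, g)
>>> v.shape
(37, 17)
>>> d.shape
(17, 37)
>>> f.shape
(7, 17)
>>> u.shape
(5, 7)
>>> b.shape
(37, 37)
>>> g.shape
(37, 7)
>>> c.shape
(17,)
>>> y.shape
(37,)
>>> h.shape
(5, 5)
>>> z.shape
(5, 37)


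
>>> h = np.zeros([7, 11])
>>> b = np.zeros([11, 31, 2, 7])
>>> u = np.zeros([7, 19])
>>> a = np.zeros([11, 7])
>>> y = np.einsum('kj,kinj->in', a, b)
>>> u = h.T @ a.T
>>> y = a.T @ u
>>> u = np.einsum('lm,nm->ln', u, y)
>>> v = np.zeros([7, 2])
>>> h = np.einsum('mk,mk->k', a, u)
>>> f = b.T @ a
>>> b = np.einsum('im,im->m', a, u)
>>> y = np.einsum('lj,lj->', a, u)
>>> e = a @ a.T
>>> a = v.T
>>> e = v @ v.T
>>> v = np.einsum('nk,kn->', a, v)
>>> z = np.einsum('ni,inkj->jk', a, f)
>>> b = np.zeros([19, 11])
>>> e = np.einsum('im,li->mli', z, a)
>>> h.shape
(7,)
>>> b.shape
(19, 11)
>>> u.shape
(11, 7)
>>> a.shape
(2, 7)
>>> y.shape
()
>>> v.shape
()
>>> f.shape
(7, 2, 31, 7)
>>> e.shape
(31, 2, 7)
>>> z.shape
(7, 31)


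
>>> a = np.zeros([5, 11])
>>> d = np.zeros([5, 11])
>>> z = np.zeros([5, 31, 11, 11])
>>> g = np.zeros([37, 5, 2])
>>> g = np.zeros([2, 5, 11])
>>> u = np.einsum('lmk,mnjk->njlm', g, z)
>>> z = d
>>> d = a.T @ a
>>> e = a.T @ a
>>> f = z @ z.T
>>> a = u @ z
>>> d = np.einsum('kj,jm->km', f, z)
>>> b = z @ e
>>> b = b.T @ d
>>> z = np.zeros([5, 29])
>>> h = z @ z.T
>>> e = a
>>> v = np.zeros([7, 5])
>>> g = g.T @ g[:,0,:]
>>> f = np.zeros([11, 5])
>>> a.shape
(31, 11, 2, 11)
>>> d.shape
(5, 11)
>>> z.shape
(5, 29)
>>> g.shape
(11, 5, 11)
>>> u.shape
(31, 11, 2, 5)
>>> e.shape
(31, 11, 2, 11)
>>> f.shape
(11, 5)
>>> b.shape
(11, 11)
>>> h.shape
(5, 5)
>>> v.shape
(7, 5)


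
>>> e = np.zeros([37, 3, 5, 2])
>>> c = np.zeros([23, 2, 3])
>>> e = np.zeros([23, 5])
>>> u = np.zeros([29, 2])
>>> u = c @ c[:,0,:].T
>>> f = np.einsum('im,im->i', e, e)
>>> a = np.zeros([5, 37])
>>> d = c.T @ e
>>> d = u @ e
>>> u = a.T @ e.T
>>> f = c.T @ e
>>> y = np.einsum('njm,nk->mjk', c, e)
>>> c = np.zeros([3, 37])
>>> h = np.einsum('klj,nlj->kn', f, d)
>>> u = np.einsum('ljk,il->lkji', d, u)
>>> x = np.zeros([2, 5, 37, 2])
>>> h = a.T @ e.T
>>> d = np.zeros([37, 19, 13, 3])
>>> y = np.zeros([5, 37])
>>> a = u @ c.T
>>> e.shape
(23, 5)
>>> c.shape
(3, 37)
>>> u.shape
(23, 5, 2, 37)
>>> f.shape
(3, 2, 5)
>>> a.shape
(23, 5, 2, 3)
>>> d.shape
(37, 19, 13, 3)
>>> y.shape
(5, 37)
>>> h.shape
(37, 23)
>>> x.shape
(2, 5, 37, 2)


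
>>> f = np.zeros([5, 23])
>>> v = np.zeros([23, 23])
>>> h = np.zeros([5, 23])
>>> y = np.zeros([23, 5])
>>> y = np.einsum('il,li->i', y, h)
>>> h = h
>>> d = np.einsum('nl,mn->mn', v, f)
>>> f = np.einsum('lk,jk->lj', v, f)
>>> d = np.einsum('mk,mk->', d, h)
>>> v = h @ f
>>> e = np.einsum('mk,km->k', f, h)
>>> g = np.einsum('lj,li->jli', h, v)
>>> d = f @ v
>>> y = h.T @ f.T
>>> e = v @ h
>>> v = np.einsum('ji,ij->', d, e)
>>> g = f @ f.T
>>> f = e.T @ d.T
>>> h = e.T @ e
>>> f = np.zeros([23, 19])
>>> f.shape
(23, 19)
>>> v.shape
()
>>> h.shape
(23, 23)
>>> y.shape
(23, 23)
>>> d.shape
(23, 5)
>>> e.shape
(5, 23)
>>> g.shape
(23, 23)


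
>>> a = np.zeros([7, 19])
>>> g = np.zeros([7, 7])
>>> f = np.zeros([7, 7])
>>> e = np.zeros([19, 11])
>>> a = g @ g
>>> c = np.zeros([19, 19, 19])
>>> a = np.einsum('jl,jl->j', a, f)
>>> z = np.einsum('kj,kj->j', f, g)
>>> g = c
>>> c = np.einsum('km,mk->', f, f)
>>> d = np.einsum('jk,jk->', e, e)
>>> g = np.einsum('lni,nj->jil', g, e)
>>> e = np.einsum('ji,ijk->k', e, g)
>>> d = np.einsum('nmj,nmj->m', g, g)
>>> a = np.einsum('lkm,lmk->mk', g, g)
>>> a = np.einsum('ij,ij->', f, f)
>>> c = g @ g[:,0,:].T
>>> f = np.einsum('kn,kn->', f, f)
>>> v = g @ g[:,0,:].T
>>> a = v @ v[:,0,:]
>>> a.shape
(11, 19, 11)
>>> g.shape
(11, 19, 19)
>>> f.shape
()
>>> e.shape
(19,)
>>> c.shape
(11, 19, 11)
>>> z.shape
(7,)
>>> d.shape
(19,)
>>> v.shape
(11, 19, 11)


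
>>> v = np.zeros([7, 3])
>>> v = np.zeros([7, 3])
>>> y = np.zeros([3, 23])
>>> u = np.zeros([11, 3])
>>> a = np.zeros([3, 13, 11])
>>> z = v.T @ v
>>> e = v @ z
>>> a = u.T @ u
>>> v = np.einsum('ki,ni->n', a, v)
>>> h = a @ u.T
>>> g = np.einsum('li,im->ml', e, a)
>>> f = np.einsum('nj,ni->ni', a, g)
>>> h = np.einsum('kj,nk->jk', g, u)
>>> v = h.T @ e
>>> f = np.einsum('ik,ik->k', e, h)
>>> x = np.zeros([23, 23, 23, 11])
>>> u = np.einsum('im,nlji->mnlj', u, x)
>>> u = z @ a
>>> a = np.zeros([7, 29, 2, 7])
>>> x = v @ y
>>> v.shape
(3, 3)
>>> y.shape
(3, 23)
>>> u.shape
(3, 3)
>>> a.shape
(7, 29, 2, 7)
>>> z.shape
(3, 3)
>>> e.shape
(7, 3)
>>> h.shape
(7, 3)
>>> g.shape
(3, 7)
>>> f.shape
(3,)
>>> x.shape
(3, 23)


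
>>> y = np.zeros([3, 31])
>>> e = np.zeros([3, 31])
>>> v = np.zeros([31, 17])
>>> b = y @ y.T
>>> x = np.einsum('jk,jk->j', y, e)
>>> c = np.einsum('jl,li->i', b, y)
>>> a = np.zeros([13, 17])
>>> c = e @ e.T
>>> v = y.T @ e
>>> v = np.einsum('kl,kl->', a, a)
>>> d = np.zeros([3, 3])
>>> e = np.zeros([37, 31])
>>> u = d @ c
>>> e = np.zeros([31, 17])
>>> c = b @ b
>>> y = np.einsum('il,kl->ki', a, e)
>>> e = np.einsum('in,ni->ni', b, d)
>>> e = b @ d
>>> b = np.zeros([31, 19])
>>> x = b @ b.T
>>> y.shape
(31, 13)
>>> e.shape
(3, 3)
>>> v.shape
()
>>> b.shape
(31, 19)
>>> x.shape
(31, 31)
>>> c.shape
(3, 3)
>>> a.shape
(13, 17)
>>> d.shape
(3, 3)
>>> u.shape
(3, 3)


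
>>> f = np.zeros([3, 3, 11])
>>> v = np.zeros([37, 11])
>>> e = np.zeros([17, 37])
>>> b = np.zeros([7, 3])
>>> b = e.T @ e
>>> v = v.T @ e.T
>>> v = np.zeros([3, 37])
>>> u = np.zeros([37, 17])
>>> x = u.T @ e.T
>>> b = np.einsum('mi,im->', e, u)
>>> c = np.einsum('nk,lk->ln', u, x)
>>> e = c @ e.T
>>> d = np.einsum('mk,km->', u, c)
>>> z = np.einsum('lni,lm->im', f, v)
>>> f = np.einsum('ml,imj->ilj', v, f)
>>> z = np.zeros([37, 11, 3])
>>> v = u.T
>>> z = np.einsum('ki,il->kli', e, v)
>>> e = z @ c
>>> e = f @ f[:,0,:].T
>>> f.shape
(3, 37, 11)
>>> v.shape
(17, 37)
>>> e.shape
(3, 37, 3)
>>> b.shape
()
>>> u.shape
(37, 17)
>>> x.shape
(17, 17)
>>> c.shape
(17, 37)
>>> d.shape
()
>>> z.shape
(17, 37, 17)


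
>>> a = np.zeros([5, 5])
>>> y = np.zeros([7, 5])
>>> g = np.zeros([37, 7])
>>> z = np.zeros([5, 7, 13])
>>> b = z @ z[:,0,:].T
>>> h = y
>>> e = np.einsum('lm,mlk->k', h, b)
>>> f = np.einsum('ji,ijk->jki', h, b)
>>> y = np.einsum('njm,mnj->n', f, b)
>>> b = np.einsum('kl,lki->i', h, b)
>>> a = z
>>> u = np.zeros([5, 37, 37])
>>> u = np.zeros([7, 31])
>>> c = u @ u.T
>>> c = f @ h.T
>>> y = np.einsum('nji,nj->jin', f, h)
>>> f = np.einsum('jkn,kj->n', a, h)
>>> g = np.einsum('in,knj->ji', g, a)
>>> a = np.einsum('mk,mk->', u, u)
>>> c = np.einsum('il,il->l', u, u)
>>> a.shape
()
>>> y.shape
(5, 5, 7)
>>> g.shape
(13, 37)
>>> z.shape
(5, 7, 13)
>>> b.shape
(5,)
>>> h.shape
(7, 5)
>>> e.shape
(5,)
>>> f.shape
(13,)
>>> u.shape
(7, 31)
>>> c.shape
(31,)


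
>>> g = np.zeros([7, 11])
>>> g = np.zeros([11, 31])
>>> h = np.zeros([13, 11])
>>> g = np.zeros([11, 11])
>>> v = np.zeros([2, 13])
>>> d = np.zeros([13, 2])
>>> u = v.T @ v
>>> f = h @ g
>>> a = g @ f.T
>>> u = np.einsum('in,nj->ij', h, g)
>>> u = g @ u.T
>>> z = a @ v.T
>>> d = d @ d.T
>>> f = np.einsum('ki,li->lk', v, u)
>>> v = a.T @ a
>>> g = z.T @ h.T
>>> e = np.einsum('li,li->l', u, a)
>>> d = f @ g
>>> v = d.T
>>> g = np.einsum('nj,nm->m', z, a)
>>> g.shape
(13,)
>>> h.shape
(13, 11)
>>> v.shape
(13, 11)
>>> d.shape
(11, 13)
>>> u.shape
(11, 13)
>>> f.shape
(11, 2)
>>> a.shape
(11, 13)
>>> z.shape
(11, 2)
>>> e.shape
(11,)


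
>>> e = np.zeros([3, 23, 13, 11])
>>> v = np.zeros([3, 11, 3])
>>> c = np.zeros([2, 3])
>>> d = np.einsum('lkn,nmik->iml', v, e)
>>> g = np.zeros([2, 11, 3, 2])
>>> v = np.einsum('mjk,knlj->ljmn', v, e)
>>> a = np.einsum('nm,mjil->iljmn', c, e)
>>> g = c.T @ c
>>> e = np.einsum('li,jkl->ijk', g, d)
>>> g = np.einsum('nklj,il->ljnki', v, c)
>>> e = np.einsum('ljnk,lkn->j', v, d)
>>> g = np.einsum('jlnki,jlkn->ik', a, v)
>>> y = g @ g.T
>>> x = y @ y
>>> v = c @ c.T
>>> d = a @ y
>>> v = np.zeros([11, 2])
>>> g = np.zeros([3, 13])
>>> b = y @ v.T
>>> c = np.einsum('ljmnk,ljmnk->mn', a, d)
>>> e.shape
(11,)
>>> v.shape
(11, 2)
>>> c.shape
(23, 3)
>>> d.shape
(13, 11, 23, 3, 2)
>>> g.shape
(3, 13)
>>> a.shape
(13, 11, 23, 3, 2)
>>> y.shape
(2, 2)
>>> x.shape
(2, 2)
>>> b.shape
(2, 11)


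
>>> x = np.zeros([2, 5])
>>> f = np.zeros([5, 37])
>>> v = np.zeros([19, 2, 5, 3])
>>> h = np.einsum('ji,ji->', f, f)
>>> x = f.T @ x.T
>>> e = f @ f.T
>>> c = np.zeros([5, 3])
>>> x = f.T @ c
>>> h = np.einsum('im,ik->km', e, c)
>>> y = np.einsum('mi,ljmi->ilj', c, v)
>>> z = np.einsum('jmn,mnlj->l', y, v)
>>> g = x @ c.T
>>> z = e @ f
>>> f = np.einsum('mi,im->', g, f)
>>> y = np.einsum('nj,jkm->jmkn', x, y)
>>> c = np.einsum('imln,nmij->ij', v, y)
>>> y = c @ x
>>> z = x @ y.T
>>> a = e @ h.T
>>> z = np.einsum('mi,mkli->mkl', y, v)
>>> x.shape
(37, 3)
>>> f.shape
()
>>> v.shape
(19, 2, 5, 3)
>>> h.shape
(3, 5)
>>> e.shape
(5, 5)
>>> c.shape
(19, 37)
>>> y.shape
(19, 3)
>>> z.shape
(19, 2, 5)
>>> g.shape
(37, 5)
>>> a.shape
(5, 3)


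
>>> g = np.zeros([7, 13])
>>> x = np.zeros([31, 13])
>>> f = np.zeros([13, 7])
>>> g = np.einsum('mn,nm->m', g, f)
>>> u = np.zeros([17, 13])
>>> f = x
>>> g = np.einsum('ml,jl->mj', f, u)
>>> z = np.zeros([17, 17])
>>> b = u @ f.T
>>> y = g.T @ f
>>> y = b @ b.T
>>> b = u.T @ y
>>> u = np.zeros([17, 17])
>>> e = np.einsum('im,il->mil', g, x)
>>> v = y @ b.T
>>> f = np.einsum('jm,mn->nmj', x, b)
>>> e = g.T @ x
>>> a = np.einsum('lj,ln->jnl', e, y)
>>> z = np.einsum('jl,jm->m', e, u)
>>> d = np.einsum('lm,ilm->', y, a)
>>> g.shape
(31, 17)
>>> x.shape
(31, 13)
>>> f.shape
(17, 13, 31)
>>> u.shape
(17, 17)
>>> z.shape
(17,)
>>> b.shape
(13, 17)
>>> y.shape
(17, 17)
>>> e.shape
(17, 13)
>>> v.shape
(17, 13)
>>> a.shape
(13, 17, 17)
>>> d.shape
()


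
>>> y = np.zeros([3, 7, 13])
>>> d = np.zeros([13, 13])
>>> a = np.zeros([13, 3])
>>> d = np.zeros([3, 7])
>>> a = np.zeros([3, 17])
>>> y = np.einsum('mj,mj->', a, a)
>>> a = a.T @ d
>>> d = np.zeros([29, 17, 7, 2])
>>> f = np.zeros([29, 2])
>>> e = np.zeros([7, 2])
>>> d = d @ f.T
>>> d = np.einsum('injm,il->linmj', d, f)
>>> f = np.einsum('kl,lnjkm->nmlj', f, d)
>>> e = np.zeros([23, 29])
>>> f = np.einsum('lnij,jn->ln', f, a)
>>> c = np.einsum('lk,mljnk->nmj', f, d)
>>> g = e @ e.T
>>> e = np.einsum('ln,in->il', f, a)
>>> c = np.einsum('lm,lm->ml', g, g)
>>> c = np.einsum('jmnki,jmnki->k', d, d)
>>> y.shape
()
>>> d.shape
(2, 29, 17, 29, 7)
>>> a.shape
(17, 7)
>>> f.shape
(29, 7)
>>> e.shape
(17, 29)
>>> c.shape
(29,)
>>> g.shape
(23, 23)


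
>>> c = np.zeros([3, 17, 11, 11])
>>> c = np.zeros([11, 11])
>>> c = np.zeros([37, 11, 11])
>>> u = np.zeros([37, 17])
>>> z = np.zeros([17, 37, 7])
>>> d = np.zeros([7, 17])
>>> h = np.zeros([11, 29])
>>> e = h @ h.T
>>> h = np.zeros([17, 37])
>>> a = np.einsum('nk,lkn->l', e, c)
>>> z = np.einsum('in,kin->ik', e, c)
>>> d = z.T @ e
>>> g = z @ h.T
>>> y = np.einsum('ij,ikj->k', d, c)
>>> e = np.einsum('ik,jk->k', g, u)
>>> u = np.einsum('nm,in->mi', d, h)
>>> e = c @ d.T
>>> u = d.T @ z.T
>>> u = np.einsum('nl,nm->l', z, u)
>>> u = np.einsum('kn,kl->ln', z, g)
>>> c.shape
(37, 11, 11)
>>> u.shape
(17, 37)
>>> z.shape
(11, 37)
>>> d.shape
(37, 11)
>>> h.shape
(17, 37)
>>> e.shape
(37, 11, 37)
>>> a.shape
(37,)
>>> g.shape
(11, 17)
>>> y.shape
(11,)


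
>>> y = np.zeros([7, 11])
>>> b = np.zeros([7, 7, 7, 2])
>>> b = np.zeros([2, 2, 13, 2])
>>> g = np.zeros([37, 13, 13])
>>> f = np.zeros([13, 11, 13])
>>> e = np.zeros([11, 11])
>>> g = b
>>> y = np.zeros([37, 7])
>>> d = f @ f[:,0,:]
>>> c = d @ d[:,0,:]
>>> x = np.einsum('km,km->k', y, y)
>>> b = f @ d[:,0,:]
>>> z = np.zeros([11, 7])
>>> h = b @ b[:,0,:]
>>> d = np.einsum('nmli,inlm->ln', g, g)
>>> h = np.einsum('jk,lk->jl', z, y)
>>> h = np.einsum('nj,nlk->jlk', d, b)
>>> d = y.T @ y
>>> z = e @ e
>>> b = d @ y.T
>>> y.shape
(37, 7)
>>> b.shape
(7, 37)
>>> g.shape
(2, 2, 13, 2)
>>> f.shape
(13, 11, 13)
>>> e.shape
(11, 11)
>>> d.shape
(7, 7)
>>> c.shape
(13, 11, 13)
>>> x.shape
(37,)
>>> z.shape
(11, 11)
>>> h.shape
(2, 11, 13)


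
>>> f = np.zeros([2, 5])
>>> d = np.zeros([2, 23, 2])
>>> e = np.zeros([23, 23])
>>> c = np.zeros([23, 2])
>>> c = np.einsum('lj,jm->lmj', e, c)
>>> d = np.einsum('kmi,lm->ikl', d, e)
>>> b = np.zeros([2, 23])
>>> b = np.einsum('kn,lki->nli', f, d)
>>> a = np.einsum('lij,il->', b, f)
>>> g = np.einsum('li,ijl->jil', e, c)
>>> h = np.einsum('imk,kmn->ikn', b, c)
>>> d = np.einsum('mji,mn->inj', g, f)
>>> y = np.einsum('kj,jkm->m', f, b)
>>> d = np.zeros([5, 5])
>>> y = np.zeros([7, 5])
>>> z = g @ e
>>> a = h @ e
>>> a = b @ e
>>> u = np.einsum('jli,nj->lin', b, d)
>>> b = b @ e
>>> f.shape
(2, 5)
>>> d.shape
(5, 5)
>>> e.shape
(23, 23)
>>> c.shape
(23, 2, 23)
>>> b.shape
(5, 2, 23)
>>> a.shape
(5, 2, 23)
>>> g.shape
(2, 23, 23)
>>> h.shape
(5, 23, 23)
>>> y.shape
(7, 5)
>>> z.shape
(2, 23, 23)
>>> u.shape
(2, 23, 5)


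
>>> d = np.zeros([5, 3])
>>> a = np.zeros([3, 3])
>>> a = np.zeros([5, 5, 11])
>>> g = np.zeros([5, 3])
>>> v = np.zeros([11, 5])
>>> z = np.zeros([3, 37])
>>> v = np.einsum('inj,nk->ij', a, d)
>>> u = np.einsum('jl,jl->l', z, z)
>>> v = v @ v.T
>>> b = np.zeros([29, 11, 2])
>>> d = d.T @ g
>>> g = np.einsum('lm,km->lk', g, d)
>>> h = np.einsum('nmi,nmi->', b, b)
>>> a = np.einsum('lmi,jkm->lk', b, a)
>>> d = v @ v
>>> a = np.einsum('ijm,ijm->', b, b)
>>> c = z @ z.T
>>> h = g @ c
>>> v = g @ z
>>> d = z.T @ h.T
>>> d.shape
(37, 5)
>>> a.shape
()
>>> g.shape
(5, 3)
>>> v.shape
(5, 37)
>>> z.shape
(3, 37)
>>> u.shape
(37,)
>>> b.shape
(29, 11, 2)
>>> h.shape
(5, 3)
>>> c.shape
(3, 3)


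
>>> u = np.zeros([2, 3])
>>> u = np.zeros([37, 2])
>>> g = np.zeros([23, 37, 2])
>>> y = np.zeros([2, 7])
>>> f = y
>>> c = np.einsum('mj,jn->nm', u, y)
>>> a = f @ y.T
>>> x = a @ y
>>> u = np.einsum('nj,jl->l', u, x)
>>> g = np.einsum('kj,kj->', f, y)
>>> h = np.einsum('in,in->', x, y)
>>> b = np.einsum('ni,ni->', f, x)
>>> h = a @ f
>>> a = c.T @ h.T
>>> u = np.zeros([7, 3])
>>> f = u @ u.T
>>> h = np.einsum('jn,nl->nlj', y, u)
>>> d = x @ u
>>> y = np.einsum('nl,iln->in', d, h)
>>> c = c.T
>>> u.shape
(7, 3)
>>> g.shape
()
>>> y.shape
(7, 2)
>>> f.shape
(7, 7)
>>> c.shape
(37, 7)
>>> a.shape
(37, 2)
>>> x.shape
(2, 7)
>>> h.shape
(7, 3, 2)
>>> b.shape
()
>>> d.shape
(2, 3)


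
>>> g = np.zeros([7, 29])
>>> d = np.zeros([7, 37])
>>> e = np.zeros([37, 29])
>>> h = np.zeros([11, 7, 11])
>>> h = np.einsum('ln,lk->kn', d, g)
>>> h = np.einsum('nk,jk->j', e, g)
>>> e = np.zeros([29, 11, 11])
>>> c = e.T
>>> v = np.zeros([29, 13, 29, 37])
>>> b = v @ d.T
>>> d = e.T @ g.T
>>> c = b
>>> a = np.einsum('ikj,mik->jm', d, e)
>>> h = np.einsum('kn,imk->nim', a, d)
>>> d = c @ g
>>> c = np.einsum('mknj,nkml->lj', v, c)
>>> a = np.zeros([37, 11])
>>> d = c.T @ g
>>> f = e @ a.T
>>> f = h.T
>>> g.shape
(7, 29)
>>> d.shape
(37, 29)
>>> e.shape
(29, 11, 11)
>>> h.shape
(29, 11, 11)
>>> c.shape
(7, 37)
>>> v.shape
(29, 13, 29, 37)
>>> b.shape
(29, 13, 29, 7)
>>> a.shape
(37, 11)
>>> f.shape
(11, 11, 29)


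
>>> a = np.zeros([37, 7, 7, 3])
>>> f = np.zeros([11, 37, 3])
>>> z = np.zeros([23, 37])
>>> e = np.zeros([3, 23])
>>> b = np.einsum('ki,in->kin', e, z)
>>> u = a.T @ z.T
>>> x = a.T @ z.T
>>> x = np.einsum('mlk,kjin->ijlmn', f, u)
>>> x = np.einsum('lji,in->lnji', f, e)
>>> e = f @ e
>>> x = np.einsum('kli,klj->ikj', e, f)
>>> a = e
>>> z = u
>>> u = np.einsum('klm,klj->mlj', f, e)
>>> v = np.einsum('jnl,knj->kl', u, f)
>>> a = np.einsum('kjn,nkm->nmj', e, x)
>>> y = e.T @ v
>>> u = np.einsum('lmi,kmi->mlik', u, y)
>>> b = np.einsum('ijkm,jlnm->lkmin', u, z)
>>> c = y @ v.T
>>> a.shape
(23, 3, 37)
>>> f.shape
(11, 37, 3)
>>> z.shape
(3, 7, 7, 23)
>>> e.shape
(11, 37, 23)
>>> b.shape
(7, 23, 23, 37, 7)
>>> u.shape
(37, 3, 23, 23)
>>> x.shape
(23, 11, 3)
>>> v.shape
(11, 23)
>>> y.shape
(23, 37, 23)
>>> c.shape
(23, 37, 11)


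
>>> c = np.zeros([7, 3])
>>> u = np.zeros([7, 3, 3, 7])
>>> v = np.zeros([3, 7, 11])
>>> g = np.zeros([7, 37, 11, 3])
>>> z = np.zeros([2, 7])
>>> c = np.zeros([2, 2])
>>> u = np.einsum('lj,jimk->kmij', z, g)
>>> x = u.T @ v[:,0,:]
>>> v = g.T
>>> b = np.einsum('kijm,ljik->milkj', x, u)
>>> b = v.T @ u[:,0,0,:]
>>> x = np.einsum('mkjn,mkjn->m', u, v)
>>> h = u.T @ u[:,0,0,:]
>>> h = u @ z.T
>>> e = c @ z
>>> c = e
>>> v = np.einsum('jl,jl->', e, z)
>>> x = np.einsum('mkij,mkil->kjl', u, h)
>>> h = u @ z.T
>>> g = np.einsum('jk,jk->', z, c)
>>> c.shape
(2, 7)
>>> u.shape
(3, 11, 37, 7)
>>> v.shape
()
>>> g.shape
()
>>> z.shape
(2, 7)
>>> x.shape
(11, 7, 2)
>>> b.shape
(7, 37, 11, 7)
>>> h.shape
(3, 11, 37, 2)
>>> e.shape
(2, 7)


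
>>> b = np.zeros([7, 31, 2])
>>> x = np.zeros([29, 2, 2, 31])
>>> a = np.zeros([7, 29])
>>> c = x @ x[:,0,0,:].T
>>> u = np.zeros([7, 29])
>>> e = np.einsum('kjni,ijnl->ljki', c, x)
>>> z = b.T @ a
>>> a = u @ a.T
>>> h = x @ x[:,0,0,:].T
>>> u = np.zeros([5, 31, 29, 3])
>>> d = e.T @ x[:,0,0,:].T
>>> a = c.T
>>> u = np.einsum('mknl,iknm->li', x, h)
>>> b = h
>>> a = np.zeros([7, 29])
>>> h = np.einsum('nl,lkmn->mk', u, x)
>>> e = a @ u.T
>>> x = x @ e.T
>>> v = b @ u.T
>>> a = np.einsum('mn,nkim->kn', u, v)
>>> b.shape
(29, 2, 2, 29)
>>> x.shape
(29, 2, 2, 7)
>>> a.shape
(2, 29)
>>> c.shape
(29, 2, 2, 29)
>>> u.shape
(31, 29)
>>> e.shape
(7, 31)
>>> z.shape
(2, 31, 29)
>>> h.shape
(2, 2)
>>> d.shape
(29, 29, 2, 29)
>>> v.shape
(29, 2, 2, 31)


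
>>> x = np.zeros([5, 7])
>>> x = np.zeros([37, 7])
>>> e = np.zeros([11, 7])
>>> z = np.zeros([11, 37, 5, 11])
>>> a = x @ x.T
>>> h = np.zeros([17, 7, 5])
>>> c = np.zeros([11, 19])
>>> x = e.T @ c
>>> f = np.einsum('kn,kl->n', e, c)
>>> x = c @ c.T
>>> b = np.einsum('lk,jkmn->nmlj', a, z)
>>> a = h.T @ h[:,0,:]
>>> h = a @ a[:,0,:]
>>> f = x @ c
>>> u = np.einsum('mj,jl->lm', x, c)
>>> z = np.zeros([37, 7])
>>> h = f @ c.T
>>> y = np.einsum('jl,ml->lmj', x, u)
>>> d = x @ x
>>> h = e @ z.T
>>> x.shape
(11, 11)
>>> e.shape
(11, 7)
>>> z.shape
(37, 7)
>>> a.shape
(5, 7, 5)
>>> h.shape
(11, 37)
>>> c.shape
(11, 19)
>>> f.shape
(11, 19)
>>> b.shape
(11, 5, 37, 11)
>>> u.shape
(19, 11)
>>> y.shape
(11, 19, 11)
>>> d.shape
(11, 11)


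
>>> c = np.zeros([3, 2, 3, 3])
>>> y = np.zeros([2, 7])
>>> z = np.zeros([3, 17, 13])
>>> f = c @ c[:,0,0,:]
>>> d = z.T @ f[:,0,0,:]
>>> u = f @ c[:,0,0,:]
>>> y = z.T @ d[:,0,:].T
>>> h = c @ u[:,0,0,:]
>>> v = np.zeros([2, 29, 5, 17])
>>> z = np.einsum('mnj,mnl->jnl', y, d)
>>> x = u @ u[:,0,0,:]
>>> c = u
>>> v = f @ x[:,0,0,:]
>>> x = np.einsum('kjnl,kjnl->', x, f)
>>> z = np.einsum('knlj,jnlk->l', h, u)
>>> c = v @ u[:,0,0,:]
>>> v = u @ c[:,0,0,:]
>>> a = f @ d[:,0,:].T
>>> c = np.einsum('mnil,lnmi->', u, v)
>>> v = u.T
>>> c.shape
()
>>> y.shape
(13, 17, 13)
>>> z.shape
(3,)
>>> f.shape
(3, 2, 3, 3)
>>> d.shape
(13, 17, 3)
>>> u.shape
(3, 2, 3, 3)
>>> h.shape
(3, 2, 3, 3)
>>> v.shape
(3, 3, 2, 3)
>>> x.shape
()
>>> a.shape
(3, 2, 3, 13)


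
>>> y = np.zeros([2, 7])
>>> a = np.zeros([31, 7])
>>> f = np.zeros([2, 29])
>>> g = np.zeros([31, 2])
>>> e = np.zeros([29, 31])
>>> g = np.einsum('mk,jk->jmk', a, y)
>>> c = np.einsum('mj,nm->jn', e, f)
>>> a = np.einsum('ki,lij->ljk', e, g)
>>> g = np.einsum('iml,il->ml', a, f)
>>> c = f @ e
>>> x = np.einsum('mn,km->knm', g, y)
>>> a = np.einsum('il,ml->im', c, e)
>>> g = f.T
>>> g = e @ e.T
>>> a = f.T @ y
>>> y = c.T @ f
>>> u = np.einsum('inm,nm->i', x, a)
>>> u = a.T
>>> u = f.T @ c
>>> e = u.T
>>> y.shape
(31, 29)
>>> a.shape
(29, 7)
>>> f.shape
(2, 29)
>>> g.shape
(29, 29)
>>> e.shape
(31, 29)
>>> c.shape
(2, 31)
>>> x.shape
(2, 29, 7)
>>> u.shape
(29, 31)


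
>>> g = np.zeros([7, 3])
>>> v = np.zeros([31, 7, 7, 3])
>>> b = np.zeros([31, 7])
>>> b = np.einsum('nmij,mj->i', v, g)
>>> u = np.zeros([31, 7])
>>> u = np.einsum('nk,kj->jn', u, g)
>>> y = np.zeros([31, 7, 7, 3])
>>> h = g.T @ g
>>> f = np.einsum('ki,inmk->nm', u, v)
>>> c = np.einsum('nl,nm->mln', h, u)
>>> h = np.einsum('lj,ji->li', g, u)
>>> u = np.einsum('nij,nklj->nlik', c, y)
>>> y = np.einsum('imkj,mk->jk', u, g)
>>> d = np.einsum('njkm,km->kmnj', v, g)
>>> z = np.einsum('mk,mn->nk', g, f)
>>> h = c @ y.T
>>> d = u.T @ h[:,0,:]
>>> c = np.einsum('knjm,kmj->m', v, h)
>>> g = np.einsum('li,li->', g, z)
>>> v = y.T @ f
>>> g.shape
()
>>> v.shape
(3, 7)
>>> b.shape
(7,)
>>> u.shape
(31, 7, 3, 7)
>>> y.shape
(7, 3)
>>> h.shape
(31, 3, 7)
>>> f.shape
(7, 7)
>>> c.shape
(3,)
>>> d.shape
(7, 3, 7, 7)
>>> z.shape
(7, 3)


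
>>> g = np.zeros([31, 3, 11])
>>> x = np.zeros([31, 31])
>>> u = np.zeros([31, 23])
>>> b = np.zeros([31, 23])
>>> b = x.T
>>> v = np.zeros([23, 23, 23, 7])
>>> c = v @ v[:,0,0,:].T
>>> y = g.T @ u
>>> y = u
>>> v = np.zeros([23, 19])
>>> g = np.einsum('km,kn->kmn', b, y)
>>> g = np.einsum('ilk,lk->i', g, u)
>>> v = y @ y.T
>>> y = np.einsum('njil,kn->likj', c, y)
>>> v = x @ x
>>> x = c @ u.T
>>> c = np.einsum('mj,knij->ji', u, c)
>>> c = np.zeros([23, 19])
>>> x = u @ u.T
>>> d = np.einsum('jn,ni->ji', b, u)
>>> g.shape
(31,)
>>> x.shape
(31, 31)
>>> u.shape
(31, 23)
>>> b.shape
(31, 31)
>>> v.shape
(31, 31)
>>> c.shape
(23, 19)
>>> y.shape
(23, 23, 31, 23)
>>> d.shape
(31, 23)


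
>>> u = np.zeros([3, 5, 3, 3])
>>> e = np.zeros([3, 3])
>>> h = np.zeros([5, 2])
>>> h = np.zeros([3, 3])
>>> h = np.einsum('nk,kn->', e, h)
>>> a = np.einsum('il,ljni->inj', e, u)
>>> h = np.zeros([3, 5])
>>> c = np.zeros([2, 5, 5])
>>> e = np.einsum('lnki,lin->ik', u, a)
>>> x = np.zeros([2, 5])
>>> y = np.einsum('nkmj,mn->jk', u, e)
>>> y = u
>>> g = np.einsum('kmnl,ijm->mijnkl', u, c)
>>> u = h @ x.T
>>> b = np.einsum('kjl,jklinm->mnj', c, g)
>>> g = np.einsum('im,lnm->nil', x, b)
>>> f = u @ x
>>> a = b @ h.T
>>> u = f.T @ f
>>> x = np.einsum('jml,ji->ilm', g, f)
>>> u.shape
(5, 5)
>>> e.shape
(3, 3)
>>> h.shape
(3, 5)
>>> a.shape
(3, 3, 3)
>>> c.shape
(2, 5, 5)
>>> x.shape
(5, 3, 2)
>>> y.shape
(3, 5, 3, 3)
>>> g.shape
(3, 2, 3)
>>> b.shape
(3, 3, 5)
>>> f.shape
(3, 5)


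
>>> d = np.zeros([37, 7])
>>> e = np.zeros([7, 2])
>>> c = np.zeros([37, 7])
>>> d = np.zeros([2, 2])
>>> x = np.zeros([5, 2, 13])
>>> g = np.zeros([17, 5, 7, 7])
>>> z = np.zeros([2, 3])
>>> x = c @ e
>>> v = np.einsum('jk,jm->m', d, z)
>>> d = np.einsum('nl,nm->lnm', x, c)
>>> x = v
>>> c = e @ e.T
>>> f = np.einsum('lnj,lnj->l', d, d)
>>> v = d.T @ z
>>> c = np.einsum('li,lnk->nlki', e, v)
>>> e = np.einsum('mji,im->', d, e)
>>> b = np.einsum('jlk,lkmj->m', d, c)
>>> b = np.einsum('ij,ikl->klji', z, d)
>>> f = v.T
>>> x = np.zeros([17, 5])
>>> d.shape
(2, 37, 7)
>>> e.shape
()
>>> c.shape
(37, 7, 3, 2)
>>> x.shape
(17, 5)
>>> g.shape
(17, 5, 7, 7)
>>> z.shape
(2, 3)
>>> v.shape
(7, 37, 3)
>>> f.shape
(3, 37, 7)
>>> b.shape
(37, 7, 3, 2)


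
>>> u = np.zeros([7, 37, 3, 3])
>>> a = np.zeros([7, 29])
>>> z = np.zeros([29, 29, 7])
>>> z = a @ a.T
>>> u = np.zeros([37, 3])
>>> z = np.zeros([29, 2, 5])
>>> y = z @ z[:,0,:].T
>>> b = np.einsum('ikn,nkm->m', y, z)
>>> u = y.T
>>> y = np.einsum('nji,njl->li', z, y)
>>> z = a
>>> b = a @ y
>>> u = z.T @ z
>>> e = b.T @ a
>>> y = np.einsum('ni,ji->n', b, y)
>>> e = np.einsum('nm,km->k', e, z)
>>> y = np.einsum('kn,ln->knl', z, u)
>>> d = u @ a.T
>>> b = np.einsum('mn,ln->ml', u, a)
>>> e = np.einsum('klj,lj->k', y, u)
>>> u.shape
(29, 29)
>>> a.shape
(7, 29)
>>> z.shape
(7, 29)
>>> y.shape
(7, 29, 29)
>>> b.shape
(29, 7)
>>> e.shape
(7,)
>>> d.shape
(29, 7)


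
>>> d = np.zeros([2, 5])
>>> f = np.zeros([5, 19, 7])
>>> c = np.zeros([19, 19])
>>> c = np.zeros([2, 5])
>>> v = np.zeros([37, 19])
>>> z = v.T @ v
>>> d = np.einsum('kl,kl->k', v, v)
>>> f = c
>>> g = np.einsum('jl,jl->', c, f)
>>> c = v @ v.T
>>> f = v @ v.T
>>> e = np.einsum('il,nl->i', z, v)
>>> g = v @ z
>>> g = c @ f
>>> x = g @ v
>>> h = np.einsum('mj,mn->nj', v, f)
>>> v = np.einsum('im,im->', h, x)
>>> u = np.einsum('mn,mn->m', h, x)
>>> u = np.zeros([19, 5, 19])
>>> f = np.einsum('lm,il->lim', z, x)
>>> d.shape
(37,)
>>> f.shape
(19, 37, 19)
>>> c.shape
(37, 37)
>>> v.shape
()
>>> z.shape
(19, 19)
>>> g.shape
(37, 37)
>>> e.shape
(19,)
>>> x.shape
(37, 19)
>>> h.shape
(37, 19)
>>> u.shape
(19, 5, 19)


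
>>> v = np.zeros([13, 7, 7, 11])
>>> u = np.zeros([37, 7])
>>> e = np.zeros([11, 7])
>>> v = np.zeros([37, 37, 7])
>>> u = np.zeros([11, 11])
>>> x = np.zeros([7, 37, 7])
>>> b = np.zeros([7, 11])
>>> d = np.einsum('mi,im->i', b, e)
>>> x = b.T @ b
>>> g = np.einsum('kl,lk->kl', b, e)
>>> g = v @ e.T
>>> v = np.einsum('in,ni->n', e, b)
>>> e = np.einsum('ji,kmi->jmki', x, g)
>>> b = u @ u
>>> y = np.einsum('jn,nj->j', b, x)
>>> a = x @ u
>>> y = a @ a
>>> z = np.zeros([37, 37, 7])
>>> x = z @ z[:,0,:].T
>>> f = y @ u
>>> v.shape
(7,)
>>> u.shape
(11, 11)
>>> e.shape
(11, 37, 37, 11)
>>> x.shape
(37, 37, 37)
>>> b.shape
(11, 11)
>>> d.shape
(11,)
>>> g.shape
(37, 37, 11)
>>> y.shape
(11, 11)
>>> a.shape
(11, 11)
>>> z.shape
(37, 37, 7)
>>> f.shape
(11, 11)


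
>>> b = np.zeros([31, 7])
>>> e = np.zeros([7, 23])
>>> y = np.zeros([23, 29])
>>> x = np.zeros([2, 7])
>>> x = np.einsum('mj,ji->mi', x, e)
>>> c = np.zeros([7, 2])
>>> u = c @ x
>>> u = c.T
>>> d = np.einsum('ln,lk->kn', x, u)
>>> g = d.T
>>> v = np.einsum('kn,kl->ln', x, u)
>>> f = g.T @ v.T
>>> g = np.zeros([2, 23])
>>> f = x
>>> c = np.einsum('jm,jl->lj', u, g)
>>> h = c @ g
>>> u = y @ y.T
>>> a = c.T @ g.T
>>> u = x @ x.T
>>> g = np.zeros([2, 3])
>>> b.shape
(31, 7)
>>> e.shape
(7, 23)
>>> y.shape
(23, 29)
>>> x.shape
(2, 23)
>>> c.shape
(23, 2)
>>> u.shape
(2, 2)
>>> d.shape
(7, 23)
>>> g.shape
(2, 3)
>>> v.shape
(7, 23)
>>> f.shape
(2, 23)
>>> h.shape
(23, 23)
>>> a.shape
(2, 2)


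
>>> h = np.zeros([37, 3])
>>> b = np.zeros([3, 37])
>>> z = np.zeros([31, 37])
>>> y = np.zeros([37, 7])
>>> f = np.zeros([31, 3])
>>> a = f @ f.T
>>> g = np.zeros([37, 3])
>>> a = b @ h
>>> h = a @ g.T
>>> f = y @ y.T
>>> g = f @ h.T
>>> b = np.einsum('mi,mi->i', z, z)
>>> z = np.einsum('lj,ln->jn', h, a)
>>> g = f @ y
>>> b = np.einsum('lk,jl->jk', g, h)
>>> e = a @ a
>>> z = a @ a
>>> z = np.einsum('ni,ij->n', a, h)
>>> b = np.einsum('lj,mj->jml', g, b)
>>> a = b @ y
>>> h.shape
(3, 37)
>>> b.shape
(7, 3, 37)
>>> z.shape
(3,)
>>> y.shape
(37, 7)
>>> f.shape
(37, 37)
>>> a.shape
(7, 3, 7)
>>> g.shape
(37, 7)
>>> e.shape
(3, 3)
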